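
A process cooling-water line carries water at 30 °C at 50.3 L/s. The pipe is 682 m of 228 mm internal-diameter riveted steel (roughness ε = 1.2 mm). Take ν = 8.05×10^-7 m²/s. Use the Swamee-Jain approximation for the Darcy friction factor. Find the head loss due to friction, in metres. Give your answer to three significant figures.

V = 4Q/(πD²) = 4·0.0503/(π·0.228²) = 1.232 m/s
Re = VD/ν = 1.232·0.228/8.05×10^-7 = 3.49×10^5 → turbulent
ε/D = 1.2/228 = 0.00526
Swamee-Jain: f = 0.03123
h_f = f(L/D)V²/(2g) = 0.03123·(682/0.228)·1.232²/(2·9.81) = 7.227 m

h_f ≈ 7.23 m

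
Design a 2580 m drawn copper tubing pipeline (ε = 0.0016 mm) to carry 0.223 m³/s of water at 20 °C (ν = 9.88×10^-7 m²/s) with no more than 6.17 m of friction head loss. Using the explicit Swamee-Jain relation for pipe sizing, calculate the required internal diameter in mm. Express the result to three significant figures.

D ≈ 471 mm

Swamee-Jain (Type III): D = 0.66·[ε^1.25·(LQ²/(gh_f))^4.75 + ν·Q^9.4·(L/(gh_f))^5.2]^0.04
LQ²/(gh_f) = 2.120; L/(gh_f) = 42.63
Term 1 = ε^1.25·(…)^4.75 = 2.02×10^-6; Term 2 = ν·Q^9.4·(…)^5.2 = 2.20×10^-4
D = 0.66·(2.02×10^-6 + 2.20×10^-4)^0.04 = 0.4714 m = 471 mm
Check: V = 1.28 m/s, Re = 6.10×10^5, f = 0.01270, h_f = 5.78 m ≈ 6.17 m ✓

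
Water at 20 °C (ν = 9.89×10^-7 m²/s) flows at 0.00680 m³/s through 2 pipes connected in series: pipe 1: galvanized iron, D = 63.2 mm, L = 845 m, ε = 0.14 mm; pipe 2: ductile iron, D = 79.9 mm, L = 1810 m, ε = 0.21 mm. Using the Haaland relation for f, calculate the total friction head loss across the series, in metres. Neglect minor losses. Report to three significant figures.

Pipe 1: V = 2.168 m/s, Re = 1.39×10^5, ε/D = 0.00222, f = 0.02516, h_1 = f(L/D)V²/2g = 80.56 m
Pipe 2: V = 1.356 m/s, Re = 1.10×10^5, ε/D = 0.00263, f = 0.02644, h_2 = f(L/D)V²/2g = 56.14 m
Series → Q common, losses add: H = Σh = 136.7 m

H ≈ 137 m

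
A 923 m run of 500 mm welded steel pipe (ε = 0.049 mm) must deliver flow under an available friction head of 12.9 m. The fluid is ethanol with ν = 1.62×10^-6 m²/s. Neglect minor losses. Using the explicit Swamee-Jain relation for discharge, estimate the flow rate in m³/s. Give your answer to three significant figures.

Swamee-Jain (Type II): Q = -0.965·√(gD⁵h_f/L)·ln[ε/(3.7D) + √(3.17ν²L/(gD³h_f))]
√(gD⁵h_f/L) = √(9.81·0.500⁵·12.9/923) = 0.06546
ε/(3.7D) = 2.65×10^-5; √(3.17ν²L/(gD³h_f)) = 2.20×10^-5
Q = -0.965·0.06546·ln(4.852×10^-5) = 0.6275 m³/s
Check: V = 3.20 m/s, Re = 9.86×10^5, f = 0.01349, h_f = 13.0 m ≈ 12.9 m ✓

Q ≈ 0.627 m³/s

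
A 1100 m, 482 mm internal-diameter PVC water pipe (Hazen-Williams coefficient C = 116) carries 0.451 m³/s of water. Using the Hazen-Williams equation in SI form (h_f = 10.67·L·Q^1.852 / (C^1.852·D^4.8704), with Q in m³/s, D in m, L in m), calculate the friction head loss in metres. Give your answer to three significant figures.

h_f ≈ 14.1 m

h_f = 10.67·1100·0.451^1.852 / (116^1.852·0.482^4.8704) = 14.11 m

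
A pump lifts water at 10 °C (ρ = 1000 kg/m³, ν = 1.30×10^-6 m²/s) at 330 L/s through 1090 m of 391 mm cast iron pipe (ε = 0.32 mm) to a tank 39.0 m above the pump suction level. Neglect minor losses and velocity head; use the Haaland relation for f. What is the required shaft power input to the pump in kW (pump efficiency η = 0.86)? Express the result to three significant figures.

P_shaft ≈ 224 kW

V = 4Q/(πD²) = 2.748 m/s; Re = 8.27×10^5; ε/D = 8.18×10^-4; f = 0.01912
h_f = f(L/D)V²/2g = 20.52 m
Total head H = z + h_f = 39.0 + 20.52 = 59.52 m
P_hyd = ρgQH = 1000·9.81·0.330·59.52 = 192.7 kW
P_shaft = P_hyd/η = 192.7/0.86 = 224.1 kW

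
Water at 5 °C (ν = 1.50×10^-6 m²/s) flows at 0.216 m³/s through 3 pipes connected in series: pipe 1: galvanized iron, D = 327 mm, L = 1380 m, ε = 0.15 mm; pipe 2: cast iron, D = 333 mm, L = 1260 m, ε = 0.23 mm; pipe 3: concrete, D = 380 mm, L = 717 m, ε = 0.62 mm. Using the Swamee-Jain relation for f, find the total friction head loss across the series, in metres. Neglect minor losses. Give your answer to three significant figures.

H ≈ 55.0 m

Pipe 1: V = 2.572 m/s, Re = 5.61×10^5, ε/D = 4.59×10^-4, f = 0.01741, h_1 = f(L/D)V²/2g = 24.77 m
Pipe 2: V = 2.480 m/s, Re = 5.51×10^5, ε/D = 6.91×10^-4, f = 0.01880, h_2 = f(L/D)V²/2g = 22.31 m
Pipe 3: V = 1.905 m/s, Re = 4.82×10^5, ε/D = 0.00163, f = 0.02276, h_3 = f(L/D)V²/2g = 7.940 m
Series → Q common, losses add: H = Σh = 55.02 m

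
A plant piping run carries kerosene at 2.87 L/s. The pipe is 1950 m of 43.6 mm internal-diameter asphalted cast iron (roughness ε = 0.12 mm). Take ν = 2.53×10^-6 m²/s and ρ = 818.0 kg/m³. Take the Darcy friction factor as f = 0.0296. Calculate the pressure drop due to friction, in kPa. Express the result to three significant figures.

V = 4Q/(πD²) = 4·0.00287/(π·0.0436²) = 1.922 m/s
h_f = f(L/D)V²/(2g) = 0.02960·(1950/0.0436)·1.922²/(2·9.81) = 249.3 m
Δp = ρg·h_f = 818.0·9.81·249.3 = 2001 kPa

Δp ≈ 2000 kPa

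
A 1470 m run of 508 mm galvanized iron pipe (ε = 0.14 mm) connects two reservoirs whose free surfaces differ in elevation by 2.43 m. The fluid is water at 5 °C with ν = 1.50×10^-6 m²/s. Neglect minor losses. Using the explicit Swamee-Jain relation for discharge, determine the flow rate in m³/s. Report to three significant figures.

Swamee-Jain (Type II): Q = -0.965·√(gD⁵h_f/L)·ln[ε/(3.7D) + √(3.17ν²L/(gD³h_f))]
√(gD⁵h_f/L) = √(9.81·0.508⁵·2.43/1470) = 0.02342
ε/(3.7D) = 7.45×10^-5; √(3.17ν²L/(gD³h_f)) = 5.79×10^-5
Q = -0.965·0.02342·ln(1.324×10^-4) = 0.2018 m³/s
Check: V = 0.996 m/s, Re = 3.37×10^5, f = 0.01670, h_f = 2.44 m ≈ 2.43 m ✓

Q ≈ 0.202 m³/s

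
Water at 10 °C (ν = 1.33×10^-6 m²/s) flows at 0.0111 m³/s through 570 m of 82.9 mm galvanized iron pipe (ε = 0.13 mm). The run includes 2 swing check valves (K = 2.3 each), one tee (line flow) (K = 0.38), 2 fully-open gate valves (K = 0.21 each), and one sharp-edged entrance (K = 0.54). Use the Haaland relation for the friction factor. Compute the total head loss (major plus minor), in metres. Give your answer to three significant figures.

V = 4Q/(πD²) = 2.056 m/s; V²/2g = 0.2156 m
Re = 1.28×10^5, ε/D = 0.00157 → f = 0.02342 (Haaland)
Major: h_f = f(L/D)·V²/2g = 0.02342·6876·0.2156 = 34.71 m
Minor: ΣK = 5.94; h_m = ΣK·V²/2g = 1.280 m
Total H_L = 34.71 + 1.280 = 35.99 m

H_L ≈ 36.0 m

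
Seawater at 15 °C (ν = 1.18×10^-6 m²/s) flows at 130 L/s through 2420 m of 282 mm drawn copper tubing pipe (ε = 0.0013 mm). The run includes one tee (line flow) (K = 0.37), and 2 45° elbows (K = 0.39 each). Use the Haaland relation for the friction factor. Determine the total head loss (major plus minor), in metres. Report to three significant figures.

H_L ≈ 25.1 m

V = 4Q/(πD²) = 2.081 m/s; V²/2g = 0.2208 m
Re = 4.97×10^5, ε/D = 4.61×10^-6 → f = 0.01313 (Haaland)
Major: h_f = f(L/D)·V²/2g = 0.01313·8582·0.2208 = 24.87 m
Minor: ΣK = 1.15; h_m = ΣK·V²/2g = 0.2539 m
Total H_L = 24.87 + 0.2539 = 25.12 m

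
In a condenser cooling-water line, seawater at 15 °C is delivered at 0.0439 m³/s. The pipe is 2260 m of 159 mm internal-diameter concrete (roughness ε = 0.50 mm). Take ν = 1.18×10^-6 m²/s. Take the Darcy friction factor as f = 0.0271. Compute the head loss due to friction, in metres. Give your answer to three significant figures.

h_f ≈ 96.0 m

V = 4Q/(πD²) = 4·0.0439/(π·0.159²) = 2.211 m/s
h_f = f(L/D)V²/(2g) = 0.02710·(2260/0.159)·2.211²/(2·9.81) = 95.97 m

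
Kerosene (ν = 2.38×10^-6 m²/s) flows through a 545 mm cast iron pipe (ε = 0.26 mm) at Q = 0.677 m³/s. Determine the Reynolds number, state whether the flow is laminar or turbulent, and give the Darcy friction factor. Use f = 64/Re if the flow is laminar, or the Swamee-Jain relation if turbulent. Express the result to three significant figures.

Re ≈ 6.65×10^5; turbulent; f ≈ 0.0174

V = 4Q/(πD²) = 2.902 m/s
Re = VD/ν = 2.902·0.545/2.38×10^-6 = 6.65×10^5
Re > 4000 → turbulent; ε/D = 4.77×10^-4
Swamee-Jain: f = 0.01740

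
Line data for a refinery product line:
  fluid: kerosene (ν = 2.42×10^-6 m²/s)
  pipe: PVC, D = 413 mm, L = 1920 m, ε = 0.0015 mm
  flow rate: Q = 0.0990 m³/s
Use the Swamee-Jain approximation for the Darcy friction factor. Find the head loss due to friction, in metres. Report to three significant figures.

V = 4Q/(πD²) = 4·0.0990/(π·0.413²) = 0.7390 m/s
Re = VD/ν = 0.7390·0.413/2.42×10^-6 = 1.26×10^5 → turbulent
ε/D = 0.0015/413 = 3.63×10^-6
Swamee-Jain: f = 0.01705
h_f = f(L/D)V²/(2g) = 0.01705·(1920/0.413)·0.7390²/(2·9.81) = 2.207 m

h_f ≈ 2.21 m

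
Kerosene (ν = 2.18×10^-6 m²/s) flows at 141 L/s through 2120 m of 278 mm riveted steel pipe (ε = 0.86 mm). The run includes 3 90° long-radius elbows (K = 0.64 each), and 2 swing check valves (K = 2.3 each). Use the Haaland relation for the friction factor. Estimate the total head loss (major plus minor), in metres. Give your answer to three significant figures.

H_L ≈ 58.1 m

V = 4Q/(πD²) = 2.323 m/s; V²/2g = 0.2750 m
Re = 2.96×10^5, ε/D = 0.00309 → f = 0.02685 (Haaland)
Major: h_f = f(L/D)·V²/2g = 0.02685·7626·0.2750 = 56.31 m
Minor: ΣK = 6.52; h_m = ΣK·V²/2g = 1.793 m
Total H_L = 56.31 + 1.793 = 58.10 m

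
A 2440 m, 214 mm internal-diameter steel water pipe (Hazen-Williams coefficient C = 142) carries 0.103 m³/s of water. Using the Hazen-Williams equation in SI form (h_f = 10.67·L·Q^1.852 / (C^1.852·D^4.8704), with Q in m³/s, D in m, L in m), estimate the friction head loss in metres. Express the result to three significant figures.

h_f ≈ 72.9 m

h_f = 10.67·2440·0.103^1.852 / (142^1.852·0.214^4.8704) = 72.85 m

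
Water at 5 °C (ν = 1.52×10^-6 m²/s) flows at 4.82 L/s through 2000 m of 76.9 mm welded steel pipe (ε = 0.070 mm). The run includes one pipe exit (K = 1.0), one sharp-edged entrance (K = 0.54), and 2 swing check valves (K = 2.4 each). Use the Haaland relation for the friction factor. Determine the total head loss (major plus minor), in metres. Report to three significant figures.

V = 4Q/(πD²) = 1.038 m/s; V²/2g = 0.05489 m
Re = 5.25×10^4, ε/D = 9.10×10^-4 → f = 0.02332 (Haaland)
Major: h_f = f(L/D)·V²/2g = 0.02332·26008·0.05489 = 33.29 m
Minor: ΣK = 6.34; h_m = ΣK·V²/2g = 0.3480 m
Total H_L = 33.29 + 0.3480 = 33.64 m

H_L ≈ 33.6 m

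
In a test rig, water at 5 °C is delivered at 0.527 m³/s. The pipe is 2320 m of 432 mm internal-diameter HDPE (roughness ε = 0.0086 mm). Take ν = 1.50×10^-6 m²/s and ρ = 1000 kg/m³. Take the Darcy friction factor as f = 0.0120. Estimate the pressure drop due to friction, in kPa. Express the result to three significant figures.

V = 4Q/(πD²) = 4·0.527/(π·0.432²) = 3.595 m/s
h_f = f(L/D)V²/(2g) = 0.01200·(2320/0.432)·3.595²/(2·9.81) = 42.46 m
Δp = ρg·h_f = 1000·9.81·42.46 = 416.5 kPa

Δp ≈ 417 kPa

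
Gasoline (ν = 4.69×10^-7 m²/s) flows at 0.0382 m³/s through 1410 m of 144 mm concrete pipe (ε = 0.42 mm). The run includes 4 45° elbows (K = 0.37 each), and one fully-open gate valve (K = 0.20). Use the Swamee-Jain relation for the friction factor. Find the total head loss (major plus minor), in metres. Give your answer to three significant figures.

H_L ≈ 72.5 m

V = 4Q/(πD²) = 2.346 m/s; V²/2g = 0.2804 m
Re = 7.20×10^5, ε/D = 0.00292 → f = 0.02624 (Swamee-Jain)
Major: h_f = f(L/D)·V²/2g = 0.02624·9792·0.2804 = 72.04 m
Minor: ΣK = 1.68; h_m = ΣK·V²/2g = 0.4711 m
Total H_L = 72.04 + 0.4711 = 72.52 m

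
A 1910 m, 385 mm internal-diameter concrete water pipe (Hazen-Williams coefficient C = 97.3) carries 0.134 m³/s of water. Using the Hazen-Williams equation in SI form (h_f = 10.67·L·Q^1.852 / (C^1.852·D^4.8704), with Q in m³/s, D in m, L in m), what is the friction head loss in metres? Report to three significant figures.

h_f = 10.67·1910·0.134^1.852 / (97.3^1.852·0.385^4.8704) = 10.70 m

h_f ≈ 10.7 m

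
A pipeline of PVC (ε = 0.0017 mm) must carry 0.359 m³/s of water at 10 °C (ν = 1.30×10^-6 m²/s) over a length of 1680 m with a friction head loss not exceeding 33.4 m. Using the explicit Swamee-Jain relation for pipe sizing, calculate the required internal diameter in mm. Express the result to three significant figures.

D ≈ 367 mm

Swamee-Jain (Type III): D = 0.66·[ε^1.25·(LQ²/(gh_f))^4.75 + ν·Q^9.4·(L/(gh_f))^5.2]^0.04
LQ²/(gh_f) = 0.6608; L/(gh_f) = 5.127
Term 1 = ε^1.25·(…)^4.75 = 8.58×10^-9; Term 2 = ν·Q^9.4·(…)^5.2 = 4.20×10^-7
D = 0.66·(8.58×10^-9 + 4.20×10^-7)^0.04 = 0.3671 m = 367 mm
Check: V = 3.39 m/s, Re = 9.58×10^5, f = 0.01180, h_f = 31.7 m ≈ 33.4 m ✓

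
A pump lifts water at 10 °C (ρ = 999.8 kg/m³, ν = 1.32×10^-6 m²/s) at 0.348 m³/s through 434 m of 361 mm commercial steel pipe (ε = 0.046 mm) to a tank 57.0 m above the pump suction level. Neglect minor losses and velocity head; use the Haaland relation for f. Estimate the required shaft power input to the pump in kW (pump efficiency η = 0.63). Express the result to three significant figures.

V = 4Q/(πD²) = 3.400 m/s; Re = 9.30×10^5; ε/D = 1.27×10^-4; f = 0.01378
h_f = f(L/D)V²/2g = 9.764 m
Total head H = z + h_f = 57.0 + 9.764 = 66.76 m
P_hyd = ρgQH = 999.8·9.81·0.348·66.76 = 227.9 kW
P_shaft = P_hyd/η = 227.9/0.63 = 361.7 kW

P_shaft ≈ 362 kW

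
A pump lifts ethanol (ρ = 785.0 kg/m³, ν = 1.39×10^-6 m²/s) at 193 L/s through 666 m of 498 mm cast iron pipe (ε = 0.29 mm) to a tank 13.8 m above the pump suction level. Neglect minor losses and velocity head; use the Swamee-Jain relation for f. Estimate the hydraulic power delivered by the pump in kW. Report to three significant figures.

V = 4Q/(πD²) = 0.9909 m/s; Re = 3.55×10^5; ε/D = 5.82×10^-4; f = 0.01859
h_f = f(L/D)V²/2g = 1.244 m
Total head H = z + h_f = 13.8 + 1.244 = 15.04 m
P_hyd = ρgQH = 785.0·9.81·0.193·15.04 = 22.36 kW

P_hyd ≈ 22.4 kW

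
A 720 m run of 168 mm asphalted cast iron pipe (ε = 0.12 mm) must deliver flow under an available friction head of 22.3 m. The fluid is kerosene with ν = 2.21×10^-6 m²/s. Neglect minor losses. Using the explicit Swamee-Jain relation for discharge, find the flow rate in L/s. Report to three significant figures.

Q ≈ 50.0 L/s

Swamee-Jain (Type II): Q = -0.965·√(gD⁵h_f/L)·ln[ε/(3.7D) + √(3.17ν²L/(gD³h_f))]
√(gD⁵h_f/L) = √(9.81·0.168⁵·22.3/720) = 0.006377
ε/(3.7D) = 1.93×10^-4; √(3.17ν²L/(gD³h_f)) = 1.04×10^-4
Q = -0.965·0.006377·ln(2.967×10^-4) = 0.04998 m³/s
Check: V = 2.25 m/s, Re = 1.71×10^5, f = 0.02022, h_f = 22.5 m ≈ 22.3 m ✓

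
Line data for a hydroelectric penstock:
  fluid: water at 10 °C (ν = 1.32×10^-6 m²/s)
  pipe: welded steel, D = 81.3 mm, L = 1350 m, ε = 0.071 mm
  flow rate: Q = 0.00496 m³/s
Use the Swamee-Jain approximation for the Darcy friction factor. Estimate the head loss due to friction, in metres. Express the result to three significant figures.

V = 4Q/(πD²) = 4·0.00496/(π·0.0813²) = 0.9555 m/s
Re = VD/ν = 0.9555·0.0813/1.32×10^-6 = 5.88×10^4 → turbulent
ε/D = 0.071/81.3 = 8.73×10^-4
Swamee-Jain: f = 0.02328
h_f = f(L/D)V²/(2g) = 0.02328·(1350/0.0813)·0.9555²/(2·9.81) = 17.99 m

h_f ≈ 18.0 m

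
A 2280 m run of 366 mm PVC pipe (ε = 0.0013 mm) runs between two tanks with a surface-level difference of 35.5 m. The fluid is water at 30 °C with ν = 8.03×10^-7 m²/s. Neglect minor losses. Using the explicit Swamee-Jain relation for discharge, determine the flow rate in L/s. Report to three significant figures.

Swamee-Jain (Type II): Q = -0.965·√(gD⁵h_f/L)·ln[ε/(3.7D) + √(3.17ν²L/(gD³h_f))]
√(gD⁵h_f/L) = √(9.81·0.366⁵·35.5/2280) = 0.03167
ε/(3.7D) = 9.60×10^-7; √(3.17ν²L/(gD³h_f)) = 1.65×10^-5
Q = -0.965·0.03167·ln(1.748×10^-5) = 0.3348 m³/s
Check: V = 3.18 m/s, Re = 1.45×10^6, f = 0.01103, h_f = 35.5 m ≈ 35.5 m ✓

Q ≈ 335 L/s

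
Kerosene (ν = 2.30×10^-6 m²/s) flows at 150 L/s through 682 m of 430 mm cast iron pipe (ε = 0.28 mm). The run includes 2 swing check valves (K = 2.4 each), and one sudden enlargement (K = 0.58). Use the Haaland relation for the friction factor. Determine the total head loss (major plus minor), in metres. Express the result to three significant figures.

H_L ≈ 1.97 m

V = 4Q/(πD²) = 1.033 m/s; V²/2g = 0.05438 m
Re = 1.93×10^5, ε/D = 6.51×10^-4 → f = 0.01944 (Haaland)
Major: h_f = f(L/D)·V²/2g = 0.01944·1586·0.05438 = 1.677 m
Minor: ΣK = 5.38; h_m = ΣK·V²/2g = 0.2926 m
Total H_L = 1.677 + 0.2926 = 1.970 m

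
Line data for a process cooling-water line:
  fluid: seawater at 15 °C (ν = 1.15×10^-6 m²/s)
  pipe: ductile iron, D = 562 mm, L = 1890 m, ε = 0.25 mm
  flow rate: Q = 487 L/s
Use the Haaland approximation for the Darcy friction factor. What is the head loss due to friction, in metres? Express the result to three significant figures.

V = 4Q/(πD²) = 4·0.487/(π·0.562²) = 1.963 m/s
Re = VD/ν = 1.963·0.562/1.15×10^-6 = 9.59×10^5 → turbulent
ε/D = 0.25/562 = 4.45×10^-4
Haaland: f = 0.01680
h_f = f(L/D)V²/(2g) = 0.01680·(1890/0.562)·1.963²/(2·9.81) = 11.10 m

h_f ≈ 11.1 m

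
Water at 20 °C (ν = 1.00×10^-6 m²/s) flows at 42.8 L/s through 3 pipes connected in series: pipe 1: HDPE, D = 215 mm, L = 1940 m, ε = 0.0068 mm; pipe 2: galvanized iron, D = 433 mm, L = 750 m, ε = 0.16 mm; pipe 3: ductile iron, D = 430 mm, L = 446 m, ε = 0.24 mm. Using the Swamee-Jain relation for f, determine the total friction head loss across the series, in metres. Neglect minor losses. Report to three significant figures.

H ≈ 9.93 m

Pipe 1: V = 1.179 m/s, Re = 2.53×10^5, ε/D = 3.16×10^-5, f = 0.01517, h_1 = f(L/D)V²/2g = 9.695 m
Pipe 2: V = 0.2907 m/s, Re = 1.26×10^5, ε/D = 3.70×10^-4, f = 0.01922, h_2 = f(L/D)V²/2g = 0.1433 m
Pipe 3: V = 0.2947 m/s, Re = 1.27×10^5, ε/D = 5.58×10^-4, f = 0.02010, h_3 = f(L/D)V²/2g = 0.09231 m
Series → Q common, losses add: H = Σh = 9.931 m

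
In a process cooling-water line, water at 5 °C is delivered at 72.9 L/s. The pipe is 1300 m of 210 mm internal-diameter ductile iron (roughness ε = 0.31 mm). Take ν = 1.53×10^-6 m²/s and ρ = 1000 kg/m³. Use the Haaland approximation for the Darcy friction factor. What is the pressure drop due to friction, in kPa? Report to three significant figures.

Δp ≈ 307 kPa

V = 4Q/(πD²) = 4·0.0729/(π·0.210²) = 2.105 m/s
Re = VD/ν = 2.105·0.210/1.53×10^-6 = 2.89×10^5 → turbulent
ε/D = 0.31/210 = 0.00148
Haaland: f = 0.02236
h_f = f(L/D)V²/(2g) = 0.02236·(1300/0.210)·2.105²/(2·9.81) = 31.25 m
Δp = ρg·h_f = 1000·9.81·31.25 = 306.6 kPa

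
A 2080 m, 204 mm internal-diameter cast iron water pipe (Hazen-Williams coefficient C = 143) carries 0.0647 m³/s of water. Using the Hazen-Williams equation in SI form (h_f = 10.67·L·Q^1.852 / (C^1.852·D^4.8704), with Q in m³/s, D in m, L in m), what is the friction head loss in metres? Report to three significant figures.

h_f ≈ 32.7 m

h_f = 10.67·2080·0.0647^1.852 / (143^1.852·0.204^4.8704) = 32.71 m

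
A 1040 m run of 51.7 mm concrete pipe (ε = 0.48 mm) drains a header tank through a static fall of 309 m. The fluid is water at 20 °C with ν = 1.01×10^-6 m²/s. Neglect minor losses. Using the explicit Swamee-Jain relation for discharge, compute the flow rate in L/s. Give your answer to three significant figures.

Swamee-Jain (Type II): Q = -0.965·√(gD⁵h_f/L)·ln[ε/(3.7D) + √(3.17ν²L/(gD³h_f))]
√(gD⁵h_f/L) = √(9.81·0.0517⁵·309/1040) = 0.001038
ε/(3.7D) = 0.00251; √(3.17ν²L/(gD³h_f)) = 8.96×10^-5
Q = -0.965·0.001038·ln(0.002599) = 0.005960 m³/s
Check: V = 2.84 m/s, Re = 1.45×10^5, f = 0.03760, h_f = 311 m ≈ 309 m ✓

Q ≈ 5.96 L/s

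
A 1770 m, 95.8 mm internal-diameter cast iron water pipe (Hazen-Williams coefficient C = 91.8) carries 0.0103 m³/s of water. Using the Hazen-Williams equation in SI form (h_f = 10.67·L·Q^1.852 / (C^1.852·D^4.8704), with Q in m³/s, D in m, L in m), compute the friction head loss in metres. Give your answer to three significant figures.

h_f ≈ 83.5 m

h_f = 10.67·1770·0.0103^1.852 / (91.8^1.852·0.0958^4.8704) = 83.54 m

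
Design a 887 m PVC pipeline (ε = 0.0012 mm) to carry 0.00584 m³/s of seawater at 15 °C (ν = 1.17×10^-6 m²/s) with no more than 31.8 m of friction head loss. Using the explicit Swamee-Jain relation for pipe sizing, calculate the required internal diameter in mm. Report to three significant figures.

D ≈ 68.7 mm

Swamee-Jain (Type III): D = 0.66·[ε^1.25·(LQ²/(gh_f))^4.75 + ν·Q^9.4·(L/(gh_f))^5.2]^0.04
LQ²/(gh_f) = 9.697×10^-5; L/(gh_f) = 2.843
Term 1 = ε^1.25·(…)^4.75 = 3.43×10^-27; Term 2 = ν·Q^9.4·(…)^5.2 = 2.71×10^-25
D = 0.66·(3.43×10^-27 + 2.71×10^-25)^0.04 = 0.06872 m = 68.7 mm
Check: V = 1.57 m/s, Re = 9.25×10^4, f = 0.01826, h_f = 29.8 m ≈ 31.8 m ✓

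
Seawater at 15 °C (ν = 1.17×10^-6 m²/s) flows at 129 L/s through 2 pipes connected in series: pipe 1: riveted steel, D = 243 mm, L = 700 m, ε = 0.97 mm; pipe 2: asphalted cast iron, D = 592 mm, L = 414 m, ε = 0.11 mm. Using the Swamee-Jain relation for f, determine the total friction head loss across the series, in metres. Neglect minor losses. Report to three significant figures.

Pipe 1: V = 2.782 m/s, Re = 5.78×10^5, ε/D = 0.00399, f = 0.02868, h_1 = f(L/D)V²/2g = 32.58 m
Pipe 2: V = 0.4687 m/s, Re = 2.37×10^5, ε/D = 1.86×10^-4, f = 0.01666, h_2 = f(L/D)V²/2g = 0.1304 m
Series → Q common, losses add: H = Σh = 32.71 m

H ≈ 32.7 m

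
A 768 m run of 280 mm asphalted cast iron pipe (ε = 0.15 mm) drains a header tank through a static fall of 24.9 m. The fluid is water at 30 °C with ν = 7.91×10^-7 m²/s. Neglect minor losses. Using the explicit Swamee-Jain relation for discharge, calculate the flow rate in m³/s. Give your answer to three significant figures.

Q ≈ 0.197 m³/s

Swamee-Jain (Type II): Q = -0.965·√(gD⁵h_f/L)·ln[ε/(3.7D) + √(3.17ν²L/(gD³h_f))]
√(gD⁵h_f/L) = √(9.81·0.280⁵·24.9/768) = 0.02340
ε/(3.7D) = 1.45×10^-4; √(3.17ν²L/(gD³h_f)) = 1.69×10^-5
Q = -0.965·0.02340·ln(1.616×10^-4) = 0.1971 m³/s
Check: V = 3.20 m/s, Re = 1.13×10^6, f = 0.01748, h_f = 25.0 m ≈ 24.9 m ✓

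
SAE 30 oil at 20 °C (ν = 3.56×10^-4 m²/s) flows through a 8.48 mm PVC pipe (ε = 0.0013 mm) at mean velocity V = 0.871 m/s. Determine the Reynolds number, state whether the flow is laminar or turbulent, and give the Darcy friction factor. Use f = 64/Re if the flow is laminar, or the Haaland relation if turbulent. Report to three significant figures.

Re = VD/ν = 0.8710·0.00848/3.56×10^-4 = 20.7
Re < 2300 → laminar → f = 64/Re = 3.085

Re ≈ 20.7; laminar; f = 64/Re ≈ 3.08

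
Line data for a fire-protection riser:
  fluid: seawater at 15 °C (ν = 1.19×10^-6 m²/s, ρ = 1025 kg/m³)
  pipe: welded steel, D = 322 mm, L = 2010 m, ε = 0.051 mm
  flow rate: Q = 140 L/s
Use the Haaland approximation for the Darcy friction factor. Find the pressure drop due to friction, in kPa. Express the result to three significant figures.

Δp ≈ 142 kPa

V = 4Q/(πD²) = 4·0.140/(π·0.322²) = 1.719 m/s
Re = VD/ν = 1.719·0.322/1.19×10^-6 = 4.65×10^5 → turbulent
ε/D = 0.051/322 = 1.58×10^-4
Haaland: f = 0.01499
h_f = f(L/D)V²/(2g) = 0.01499·(2010/0.322)·1.719²/(2·9.81) = 14.10 m
Δp = ρg·h_f = 1025·9.81·14.10 = 141.7 kPa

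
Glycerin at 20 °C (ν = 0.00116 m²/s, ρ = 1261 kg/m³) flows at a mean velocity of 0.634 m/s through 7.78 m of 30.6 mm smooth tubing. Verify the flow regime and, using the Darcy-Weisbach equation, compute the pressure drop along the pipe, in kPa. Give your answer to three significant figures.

Δp ≈ 247 kPa

Re = VD/ν = 0.634·0.03060/0.00116 = 16.7 → laminar (Re < 2300)
f = 64/Re = 3.827
h_f = f(L/D)V²/(2g) = 3.827·(7.78/0.03060)·0.634²/(2·9.81) = 19.93 m
Δp = ρg·h_f = 1261·9.81·19.93 = 246.6 kPa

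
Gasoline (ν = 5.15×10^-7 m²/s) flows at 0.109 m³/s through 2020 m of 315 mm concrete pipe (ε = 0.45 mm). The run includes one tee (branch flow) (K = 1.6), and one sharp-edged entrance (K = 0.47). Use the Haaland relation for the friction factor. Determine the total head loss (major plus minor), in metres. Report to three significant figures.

H_L ≈ 14.1 m

V = 4Q/(πD²) = 1.399 m/s; V²/2g = 0.09971 m
Re = 8.55×10^5, ε/D = 0.00143 → f = 0.02174 (Haaland)
Major: h_f = f(L/D)·V²/2g = 0.02174·6413·0.09971 = 13.90 m
Minor: ΣK = 2.07; h_m = ΣK·V²/2g = 0.2064 m
Total H_L = 13.90 + 0.2064 = 14.11 m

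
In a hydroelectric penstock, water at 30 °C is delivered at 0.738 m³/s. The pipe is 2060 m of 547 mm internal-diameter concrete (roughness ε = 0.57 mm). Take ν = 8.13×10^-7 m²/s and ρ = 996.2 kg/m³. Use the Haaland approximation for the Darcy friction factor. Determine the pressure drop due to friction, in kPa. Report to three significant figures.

V = 4Q/(πD²) = 4·0.738/(π·0.547²) = 3.140 m/s
Re = VD/ν = 3.140·0.547/8.13×10^-7 = 2.11×10^6 → turbulent
ε/D = 0.57/547 = 0.00104
Haaland: f = 0.02000
h_f = f(L/D)V²/(2g) = 0.02000·(2060/0.547)·3.140²/(2·9.81) = 37.86 m
Δp = ρg·h_f = 996.2·9.81·37.86 = 370.0 kPa

Δp ≈ 370 kPa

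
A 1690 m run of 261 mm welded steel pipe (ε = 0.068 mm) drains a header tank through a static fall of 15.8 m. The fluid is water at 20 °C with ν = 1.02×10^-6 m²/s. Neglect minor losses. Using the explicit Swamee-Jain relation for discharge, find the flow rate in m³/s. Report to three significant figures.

Q ≈ 0.0922 m³/s

Swamee-Jain (Type II): Q = -0.965·√(gD⁵h_f/L)·ln[ε/(3.7D) + √(3.17ν²L/(gD³h_f))]
√(gD⁵h_f/L) = √(9.81·0.261⁵·15.8/1690) = 0.01054
ε/(3.7D) = 7.04×10^-5; √(3.17ν²L/(gD³h_f)) = 4.50×10^-5
Q = -0.965·0.01054·ln(1.154×10^-4) = 0.09222 m³/s
Check: V = 1.72 m/s, Re = 4.41×10^5, f = 0.01621, h_f = 15.9 m ≈ 15.8 m ✓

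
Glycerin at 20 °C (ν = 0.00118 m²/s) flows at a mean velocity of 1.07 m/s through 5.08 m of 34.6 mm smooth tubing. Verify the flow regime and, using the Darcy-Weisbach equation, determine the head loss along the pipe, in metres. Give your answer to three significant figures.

h_f ≈ 17.5 m

Re = VD/ν = 1.07·0.03460/0.00118 = 31.4 → laminar (Re < 2300)
f = 64/Re = 2.040
h_f = f(L/D)V²/(2g) = 2.040·(5.08/0.03460)·1.07²/(2·9.81) = 17.48 m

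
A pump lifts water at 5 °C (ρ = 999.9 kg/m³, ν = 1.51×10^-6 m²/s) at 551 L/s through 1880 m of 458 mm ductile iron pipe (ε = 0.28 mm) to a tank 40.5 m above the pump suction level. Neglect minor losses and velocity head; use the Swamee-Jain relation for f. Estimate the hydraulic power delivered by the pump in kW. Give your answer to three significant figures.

P_hyd ≈ 447 kW

V = 4Q/(πD²) = 3.344 m/s; Re = 1.01×10^6; ε/D = 6.11×10^-4; f = 0.01800
h_f = f(L/D)V²/2g = 42.13 m
Total head H = z + h_f = 40.5 + 42.13 = 82.63 m
P_hyd = ρgQH = 999.9·9.81·0.551·82.63 = 446.6 kW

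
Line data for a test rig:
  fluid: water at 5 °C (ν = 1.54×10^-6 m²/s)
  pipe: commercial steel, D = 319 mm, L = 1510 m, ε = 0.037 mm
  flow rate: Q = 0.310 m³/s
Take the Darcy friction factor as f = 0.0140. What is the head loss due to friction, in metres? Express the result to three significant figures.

h_f ≈ 50.8 m

V = 4Q/(πD²) = 4·0.310/(π·0.319²) = 3.879 m/s
h_f = f(L/D)V²/(2g) = 0.01400·(1510/0.319)·3.879²/(2·9.81) = 50.82 m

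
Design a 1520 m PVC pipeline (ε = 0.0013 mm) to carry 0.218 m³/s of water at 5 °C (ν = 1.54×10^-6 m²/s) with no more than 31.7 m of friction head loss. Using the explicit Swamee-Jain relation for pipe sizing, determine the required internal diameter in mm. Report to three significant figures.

Swamee-Jain (Type III): D = 0.66·[ε^1.25·(LQ²/(gh_f))^4.75 + ν·Q^9.4·(L/(gh_f))^5.2]^0.04
LQ²/(gh_f) = 0.2323; L/(gh_f) = 4.888
Term 1 = ε^1.25·(…)^4.75 = 4.28×10^-11; Term 2 = ν·Q^9.4·(…)^5.2 = 3.57×10^-9
D = 0.66·(4.28×10^-11 + 3.57×10^-9)^0.04 = 0.3033 m = 303 mm
Check: V = 3.02 m/s, Re = 5.94×10^5, f = 0.01277, h_f = 29.7 m ≈ 31.7 m ✓

D ≈ 303 mm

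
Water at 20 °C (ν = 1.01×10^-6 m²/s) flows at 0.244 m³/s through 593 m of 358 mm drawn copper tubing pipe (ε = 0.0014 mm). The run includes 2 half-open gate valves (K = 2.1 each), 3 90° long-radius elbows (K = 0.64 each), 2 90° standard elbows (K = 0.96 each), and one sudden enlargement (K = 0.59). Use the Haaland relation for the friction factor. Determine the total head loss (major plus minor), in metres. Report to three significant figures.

V = 4Q/(πD²) = 2.424 m/s; V²/2g = 0.2995 m
Re = 8.59×10^5, ε/D = 3.91×10^-6 → f = 0.01195 (Haaland)
Major: h_f = f(L/D)·V²/2g = 0.01195·1656·0.2995 = 5.926 m
Minor: ΣK = 8.63; h_m = ΣK·V²/2g = 2.585 m
Total H_L = 5.926 + 2.585 = 8.511 m

H_L ≈ 8.51 m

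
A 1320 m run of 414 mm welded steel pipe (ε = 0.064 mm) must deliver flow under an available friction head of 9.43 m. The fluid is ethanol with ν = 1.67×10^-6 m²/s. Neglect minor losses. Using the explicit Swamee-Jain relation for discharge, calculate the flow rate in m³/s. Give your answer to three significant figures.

Swamee-Jain (Type II): Q = -0.965·√(gD⁵h_f/L)·ln[ε/(3.7D) + √(3.17ν²L/(gD³h_f))]
√(gD⁵h_f/L) = √(9.81·0.414⁵·9.43/1320) = 0.02919
ε/(3.7D) = 4.18×10^-5; √(3.17ν²L/(gD³h_f)) = 4.22×10^-5
Q = -0.965·0.02919·ln(8.394×10^-5) = 0.2644 m³/s
Check: V = 1.96 m/s, Re = 4.87×10^5, f = 0.01510, h_f = 9.47 m ≈ 9.43 m ✓

Q ≈ 0.264 m³/s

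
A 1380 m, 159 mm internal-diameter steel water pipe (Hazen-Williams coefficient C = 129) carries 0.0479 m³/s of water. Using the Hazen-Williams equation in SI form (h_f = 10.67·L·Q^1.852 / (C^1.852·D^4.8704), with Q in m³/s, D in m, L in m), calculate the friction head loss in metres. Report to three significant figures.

h_f ≈ 50.7 m

h_f = 10.67·1380·0.0479^1.852 / (129^1.852·0.159^4.8704) = 50.67 m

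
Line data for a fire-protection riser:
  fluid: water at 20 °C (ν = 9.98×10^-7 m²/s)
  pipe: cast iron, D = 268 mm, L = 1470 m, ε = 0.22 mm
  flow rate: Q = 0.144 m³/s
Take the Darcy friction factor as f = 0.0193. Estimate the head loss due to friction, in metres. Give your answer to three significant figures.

V = 4Q/(πD²) = 4·0.144/(π·0.268²) = 2.553 m/s
h_f = f(L/D)V²/(2g) = 0.01930·(1470/0.268)·2.553²/(2·9.81) = 35.16 m

h_f ≈ 35.2 m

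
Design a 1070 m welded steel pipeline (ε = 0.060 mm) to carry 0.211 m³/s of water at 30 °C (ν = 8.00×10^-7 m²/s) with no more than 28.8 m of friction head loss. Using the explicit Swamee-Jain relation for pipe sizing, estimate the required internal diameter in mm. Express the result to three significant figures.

Swamee-Jain (Type III): D = 0.66·[ε^1.25·(LQ²/(gh_f))^4.75 + ν·Q^9.4·(L/(gh_f))^5.2]^0.04
LQ²/(gh_f) = 0.1686; L/(gh_f) = 3.787
Term 1 = ε^1.25·(…)^4.75 = 1.12×10^-9; Term 2 = ν·Q^9.4·(…)^5.2 = 3.62×10^-10
D = 0.66·(1.12×10^-9 + 3.62×10^-10)^0.04 = 0.2927 m = 293 mm
Check: V = 3.14 m/s, Re = 1.15×10^6, f = 0.01472, h_f = 27.0 m ≈ 28.8 m ✓

D ≈ 293 mm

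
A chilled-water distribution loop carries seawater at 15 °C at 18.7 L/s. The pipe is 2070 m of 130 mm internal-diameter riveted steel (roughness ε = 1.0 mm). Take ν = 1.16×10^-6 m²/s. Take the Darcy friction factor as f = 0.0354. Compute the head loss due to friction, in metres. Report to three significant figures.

h_f ≈ 57.0 m

V = 4Q/(πD²) = 4·0.0187/(π·0.130²) = 1.409 m/s
h_f = f(L/D)V²/(2g) = 0.03540·(2070/0.130)·1.409²/(2·9.81) = 57.02 m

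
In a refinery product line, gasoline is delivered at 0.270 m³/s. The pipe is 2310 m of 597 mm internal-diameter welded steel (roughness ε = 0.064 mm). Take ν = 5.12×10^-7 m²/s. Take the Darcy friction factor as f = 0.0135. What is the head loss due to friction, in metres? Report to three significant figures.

h_f ≈ 2.48 m

V = 4Q/(πD²) = 4·0.270/(π·0.597²) = 0.9646 m/s
h_f = f(L/D)V²/(2g) = 0.01350·(2310/0.597)·0.9646²/(2·9.81) = 2.477 m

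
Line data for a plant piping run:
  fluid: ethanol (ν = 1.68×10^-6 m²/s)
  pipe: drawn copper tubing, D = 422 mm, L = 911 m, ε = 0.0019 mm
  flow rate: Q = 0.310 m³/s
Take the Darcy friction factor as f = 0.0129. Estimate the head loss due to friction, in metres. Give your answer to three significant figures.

h_f ≈ 6.97 m

V = 4Q/(πD²) = 4·0.310/(π·0.422²) = 2.216 m/s
h_f = f(L/D)V²/(2g) = 0.01290·(911/0.422)·2.216²/(2·9.81) = 6.973 m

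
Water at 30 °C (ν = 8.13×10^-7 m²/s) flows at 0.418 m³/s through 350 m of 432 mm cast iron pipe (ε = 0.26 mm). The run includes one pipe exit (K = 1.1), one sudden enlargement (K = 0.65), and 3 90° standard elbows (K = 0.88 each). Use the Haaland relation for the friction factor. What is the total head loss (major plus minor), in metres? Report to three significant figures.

H_L ≈ 7.77 m

V = 4Q/(πD²) = 2.852 m/s; V²/2g = 0.4145 m
Re = 1.52×10^6, ε/D = 6.02×10^-4 → f = 0.01771 (Haaland)
Major: h_f = f(L/D)·V²/2g = 0.01771·810.2·0.4145 = 5.947 m
Minor: ΣK = 4.39; h_m = ΣK·V²/2g = 1.820 m
Total H_L = 5.947 + 1.820 = 7.767 m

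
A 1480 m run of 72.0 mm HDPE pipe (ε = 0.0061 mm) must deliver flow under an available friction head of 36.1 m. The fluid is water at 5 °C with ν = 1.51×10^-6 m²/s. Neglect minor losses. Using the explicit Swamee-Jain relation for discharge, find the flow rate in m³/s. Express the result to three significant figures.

Q ≈ 0.00531 m³/s

Swamee-Jain (Type II): Q = -0.965·√(gD⁵h_f/L)·ln[ε/(3.7D) + √(3.17ν²L/(gD³h_f))]
√(gD⁵h_f/L) = √(9.81·0.0720⁵·36.1/1480) = 6.804×10^-4
ε/(3.7D) = 2.29×10^-5; √(3.17ν²L/(gD³h_f)) = 2.84×10^-4
Q = -0.965·6.804×10^-4·ln(3.074×10^-4) = 0.005310 m³/s
Check: V = 1.30 m/s, Re = 6.22×10^4, f = 0.02016, h_f = 35.9 m ≈ 36.1 m ✓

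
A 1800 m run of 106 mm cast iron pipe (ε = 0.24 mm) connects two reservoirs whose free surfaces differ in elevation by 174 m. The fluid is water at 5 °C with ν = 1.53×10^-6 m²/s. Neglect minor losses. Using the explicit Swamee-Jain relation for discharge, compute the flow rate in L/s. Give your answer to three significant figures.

Swamee-Jain (Type II): Q = -0.965·√(gD⁵h_f/L)·ln[ε/(3.7D) + √(3.17ν²L/(gD³h_f))]
√(gD⁵h_f/L) = √(9.81·0.106⁵·174/1800) = 0.003562
ε/(3.7D) = 6.12×10^-4; √(3.17ν²L/(gD³h_f)) = 8.11×10^-5
Q = -0.965·0.003562·ln(6.930×10^-4) = 0.02501 m³/s
Check: V = 2.83 m/s, Re = 1.96×10^5, f = 0.02522, h_f = 175 m ≈ 174 m ✓

Q ≈ 25.0 L/s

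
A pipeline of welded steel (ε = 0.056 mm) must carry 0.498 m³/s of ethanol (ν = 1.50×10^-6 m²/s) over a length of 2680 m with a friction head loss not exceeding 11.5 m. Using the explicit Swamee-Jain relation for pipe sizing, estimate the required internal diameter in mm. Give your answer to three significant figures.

D ≈ 587 mm

Swamee-Jain (Type III): D = 0.66·[ε^1.25·(LQ²/(gh_f))^4.75 + ν·Q^9.4·(L/(gh_f))^5.2]^0.04
LQ²/(gh_f) = 5.892; L/(gh_f) = 23.76
Term 1 = ε^1.25·(…)^4.75 = 0.0221; Term 2 = ν·Q^9.4·(…)^5.2 = 0.0305
D = 0.66·(0.0221 + 0.0305)^0.04 = 0.5866 m = 587 mm
Check: V = 1.84 m/s, Re = 7.21×10^5, f = 0.01385, h_f = 11.0 m ≈ 11.5 m ✓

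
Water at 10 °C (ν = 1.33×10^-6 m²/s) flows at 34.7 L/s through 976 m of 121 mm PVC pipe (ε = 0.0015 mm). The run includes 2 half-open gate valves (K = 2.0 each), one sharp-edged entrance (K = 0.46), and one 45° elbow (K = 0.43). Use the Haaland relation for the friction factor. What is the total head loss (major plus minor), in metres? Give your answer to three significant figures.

V = 4Q/(πD²) = 3.018 m/s; V²/2g = 0.4641 m
Re = 2.75×10^5, ε/D = 1.24×10^-5 → f = 0.01468 (Haaland)
Major: h_f = f(L/D)·V²/2g = 0.01468·8066·0.4641 = 54.95 m
Minor: ΣK = 4.89; h_m = ΣK·V²/2g = 2.270 m
Total H_L = 54.95 + 2.270 = 57.22 m

H_L ≈ 57.2 m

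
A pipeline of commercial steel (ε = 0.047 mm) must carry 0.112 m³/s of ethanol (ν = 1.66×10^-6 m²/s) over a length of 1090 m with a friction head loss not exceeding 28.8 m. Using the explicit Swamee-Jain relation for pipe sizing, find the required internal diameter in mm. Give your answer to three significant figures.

Swamee-Jain (Type III): D = 0.66·[ε^1.25·(LQ²/(gh_f))^4.75 + ν·Q^9.4·(L/(gh_f))^5.2]^0.04
LQ²/(gh_f) = 0.04840; L/(gh_f) = 3.858
Term 1 = ε^1.25·(…)^4.75 = 2.20×10^-12; Term 2 = ν·Q^9.4·(…)^5.2 = 2.15×10^-12
D = 0.66·(2.20×10^-12 + 2.15×10^-12)^0.04 = 0.2318 m = 232 mm
Check: V = 2.65 m/s, Re = 3.71×10^5, f = 0.01597, h_f = 27.0 m ≈ 28.8 m ✓

D ≈ 232 mm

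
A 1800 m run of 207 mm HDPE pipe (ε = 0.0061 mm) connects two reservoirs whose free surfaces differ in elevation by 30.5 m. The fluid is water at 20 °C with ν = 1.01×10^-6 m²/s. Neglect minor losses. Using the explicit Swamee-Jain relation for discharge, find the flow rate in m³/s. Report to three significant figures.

Swamee-Jain (Type II): Q = -0.965·√(gD⁵h_f/L)·ln[ε/(3.7D) + √(3.17ν²L/(gD³h_f))]
√(gD⁵h_f/L) = √(9.81·0.207⁵·30.5/1800) = 0.007948
ε/(3.7D) = 7.96×10^-6; √(3.17ν²L/(gD³h_f)) = 4.68×10^-5
Q = -0.965·0.007948·ln(5.480×10^-5) = 0.07526 m³/s
Check: V = 2.24 m/s, Re = 4.58×10^5, f = 0.01373, h_f = 30.4 m ≈ 30.5 m ✓

Q ≈ 0.0753 m³/s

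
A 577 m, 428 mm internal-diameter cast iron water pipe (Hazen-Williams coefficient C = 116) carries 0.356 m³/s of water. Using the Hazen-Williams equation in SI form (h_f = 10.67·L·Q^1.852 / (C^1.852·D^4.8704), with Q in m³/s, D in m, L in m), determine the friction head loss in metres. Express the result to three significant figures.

h_f ≈ 8.52 m

h_f = 10.67·577·0.356^1.852 / (116^1.852·0.428^4.8704) = 8.517 m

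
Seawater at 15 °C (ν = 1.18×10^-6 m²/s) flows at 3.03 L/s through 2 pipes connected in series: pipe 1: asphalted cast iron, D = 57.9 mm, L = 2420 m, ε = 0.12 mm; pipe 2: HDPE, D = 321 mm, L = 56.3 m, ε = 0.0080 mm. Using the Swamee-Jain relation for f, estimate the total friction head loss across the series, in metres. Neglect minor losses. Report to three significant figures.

Pipe 1: V = 1.151 m/s, Re = 5.65×10^4, ε/D = 0.00207, f = 0.02664, h_1 = f(L/D)V²/2g = 75.15 m
Pipe 2: V = 0.03744 m/s, Re = 1.02×10^4, ε/D = 2.49×10^-5, f = 0.03086, h_2 = f(L/D)V²/2g = 3.867×10^-4 m
Series → Q common, losses add: H = Σh = 75.15 m

H ≈ 75.1 m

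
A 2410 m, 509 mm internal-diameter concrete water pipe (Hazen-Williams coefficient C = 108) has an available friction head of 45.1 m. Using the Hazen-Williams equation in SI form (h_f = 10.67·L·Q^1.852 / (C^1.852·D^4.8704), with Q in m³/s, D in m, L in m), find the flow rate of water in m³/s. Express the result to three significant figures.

Rearranging: Q = [h_f·C^1.852·D^4.8704 / (10.67·L)]^(1/1.852)
Q = [45.1·108^1.852·0.509^4.8704 / (10.67·2410)]^0.540 = 0.5943 m³/s

Q ≈ 0.594 m³/s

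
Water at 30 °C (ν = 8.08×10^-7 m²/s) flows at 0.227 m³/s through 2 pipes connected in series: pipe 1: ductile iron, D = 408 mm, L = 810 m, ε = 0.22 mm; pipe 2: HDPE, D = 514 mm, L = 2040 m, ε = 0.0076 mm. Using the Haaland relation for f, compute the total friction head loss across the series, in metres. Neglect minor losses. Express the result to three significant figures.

Pipe 1: V = 1.736 m/s, Re = 8.77×10^5, ε/D = 5.39×10^-4, f = 0.01749, h_1 = f(L/D)V²/2g = 5.336 m
Pipe 2: V = 1.094 m/s, Re = 6.96×10^5, ε/D = 1.48×10^-5, f = 0.01254, h_2 = f(L/D)V²/2g = 3.036 m
Series → Q common, losses add: H = Σh = 8.372 m

H ≈ 8.37 m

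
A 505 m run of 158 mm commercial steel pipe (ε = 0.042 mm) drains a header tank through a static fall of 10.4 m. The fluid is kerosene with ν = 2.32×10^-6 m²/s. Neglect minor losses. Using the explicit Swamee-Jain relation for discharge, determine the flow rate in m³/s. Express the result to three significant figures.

Swamee-Jain (Type II): Q = -0.965·√(gD⁵h_f/L)·ln[ε/(3.7D) + √(3.17ν²L/(gD³h_f))]
√(gD⁵h_f/L) = √(9.81·0.158⁵·10.4/505) = 0.004460
ε/(3.7D) = 7.18×10^-5; √(3.17ν²L/(gD³h_f)) = 1.46×10^-4
Q = -0.965·0.004460·ln(2.182×10^-4) = 0.03628 m³/s
Check: V = 1.85 m/s, Re = 1.26×10^5, f = 0.01867, h_f = 10.4 m ≈ 10.4 m ✓

Q ≈ 0.0363 m³/s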